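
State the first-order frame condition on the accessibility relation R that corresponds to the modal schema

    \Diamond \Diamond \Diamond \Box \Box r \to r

This is a Sahlqvist (Geach-type) schema ◇^3□^2r → □^0◇^0r.
Minimal-valuation argument: fix x; take any y with xR^3y and any z with xR^0z. Set V(r) to the set of worlds R-reachable from y in exactly 2 steps. Then □^2r holds at y, so the antecedent holds at x; validity forces ◇^0r at z, giving a w with zR^0w and yR^2w.
First-order correspondent: \forall x \forall y (x R^3 y \to \exists w (y R^2 w \wedge x = w)).

\forall x \forall y (x R^3 y \to \exists w (y R^2 w \wedge x = w))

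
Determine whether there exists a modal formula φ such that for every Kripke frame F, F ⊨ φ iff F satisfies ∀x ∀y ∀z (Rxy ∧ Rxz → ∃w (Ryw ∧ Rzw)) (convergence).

This is a Sahlqvist condition; the .2 axiom ◇□p → □◇p defines it.

Yes — defined by ◇□p → □◇p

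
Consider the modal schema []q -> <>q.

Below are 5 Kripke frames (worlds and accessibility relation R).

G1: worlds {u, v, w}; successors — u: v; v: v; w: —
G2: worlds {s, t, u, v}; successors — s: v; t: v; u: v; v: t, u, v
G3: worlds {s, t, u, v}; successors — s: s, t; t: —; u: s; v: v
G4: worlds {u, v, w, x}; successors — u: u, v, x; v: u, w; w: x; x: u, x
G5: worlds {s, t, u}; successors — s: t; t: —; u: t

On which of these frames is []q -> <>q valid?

The schema corresponds to seriality: forall x exists y Rxy.
G1: fails — world w has no successor.
G2: satisfies the condition.
G3: fails — world t has no successor.
G4: satisfies the condition.
G5: fails — world t has no successor.
Valid on: G2, G4.

G2, G4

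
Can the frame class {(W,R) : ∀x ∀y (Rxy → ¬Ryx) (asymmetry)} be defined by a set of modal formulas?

Not definable by any modal formula

If a class were modally definable it would be closed under surjective bounded morphisms (Goldblatt–Thomason).
The 3-cycle (worlds w0,w1,w2 with w0→w1→w2→w0) is asymmetric. Mapping every world to a single reflexive point • is a surjective bounded morphism, and the reflexive point is not asymmetric (R•• but asymmetry requires ¬R••).
So no modal formula (or set of formulas) defines exactly the asymmetric frames.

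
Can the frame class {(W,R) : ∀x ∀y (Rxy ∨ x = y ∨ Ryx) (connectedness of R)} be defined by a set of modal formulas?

Modal frame validity is preserved under disjoint unions.
Take 4 disjoint single-world reflexive frames: each is trivially connected, but their disjoint union has 4 worlds with no edge between distinct components, so it is not connected.
Hence connectedness of R is not modally definable.

Not definable by any modal formula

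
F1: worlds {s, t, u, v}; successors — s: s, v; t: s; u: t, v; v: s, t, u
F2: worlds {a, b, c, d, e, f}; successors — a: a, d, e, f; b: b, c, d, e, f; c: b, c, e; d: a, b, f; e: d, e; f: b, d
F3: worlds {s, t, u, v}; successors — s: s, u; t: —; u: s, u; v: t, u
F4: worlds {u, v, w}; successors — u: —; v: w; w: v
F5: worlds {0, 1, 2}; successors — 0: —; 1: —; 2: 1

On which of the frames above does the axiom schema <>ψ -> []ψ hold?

F4, F5

Frame correspondent (Sahlqvist): forall x forall y forall z (Rxy & Rxz -> y = z) — i.e. partial functionality.
F1: fails — s sees both s and v.
F2: fails — a sees both a and d.
F3: fails — s sees both s and u.
F4: ✓.
F5: ✓.
Valid on: F4, F5.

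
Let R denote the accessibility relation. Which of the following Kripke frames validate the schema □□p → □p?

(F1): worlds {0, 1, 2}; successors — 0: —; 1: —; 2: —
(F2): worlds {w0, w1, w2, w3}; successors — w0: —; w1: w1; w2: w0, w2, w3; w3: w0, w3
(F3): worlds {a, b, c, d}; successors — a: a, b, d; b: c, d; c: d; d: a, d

Frame correspondent (Sahlqvist): ∀x ∀y (Rxy → ∃z (Rxz ∧ Rzy)) — i.e. density.
(F1): holds.
(F2): holds.
(F3): fails — Rbc but no z with Rbz and Rzc.
Valid on: (F1), (F2).

(F1), (F2)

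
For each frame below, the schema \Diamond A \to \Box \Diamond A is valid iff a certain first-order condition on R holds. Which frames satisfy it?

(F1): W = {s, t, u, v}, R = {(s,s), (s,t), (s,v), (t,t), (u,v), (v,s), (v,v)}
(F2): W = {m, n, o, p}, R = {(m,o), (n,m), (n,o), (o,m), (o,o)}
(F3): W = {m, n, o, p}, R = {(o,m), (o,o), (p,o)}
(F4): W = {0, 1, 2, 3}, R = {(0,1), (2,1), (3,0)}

none

This is the axiom for the Euclidean property; its first-order frame correspondent is \forall x \forall y \forall z (Rxy \wedge Rxz \to Ryz).
(F1): fails — Rsv and Rst but not Rvt.
(F2): fails — Rnm and Rnm but not Rmm.
(F3): fails — Rom and Roo but not Rmo.
(F4): fails — R01 and R01 but not R11.
Valid on no frame.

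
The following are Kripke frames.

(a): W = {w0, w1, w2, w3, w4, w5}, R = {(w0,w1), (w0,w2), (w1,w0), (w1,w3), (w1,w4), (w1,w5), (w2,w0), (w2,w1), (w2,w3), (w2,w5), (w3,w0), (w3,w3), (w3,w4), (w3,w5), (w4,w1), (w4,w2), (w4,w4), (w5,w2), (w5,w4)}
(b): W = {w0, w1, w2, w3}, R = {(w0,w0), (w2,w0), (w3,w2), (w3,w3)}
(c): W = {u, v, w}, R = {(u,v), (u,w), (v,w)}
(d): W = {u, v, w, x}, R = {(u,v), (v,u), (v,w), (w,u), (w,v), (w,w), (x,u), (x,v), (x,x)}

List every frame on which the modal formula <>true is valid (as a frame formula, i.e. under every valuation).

(a), (d)

Frame correspondent (Sahlqvist): forall x exists y Rxy — i.e. seriality.
(a): condition met.
(b): fails — world w1 has no successor.
(c): fails — world w has no successor.
(d): condition met.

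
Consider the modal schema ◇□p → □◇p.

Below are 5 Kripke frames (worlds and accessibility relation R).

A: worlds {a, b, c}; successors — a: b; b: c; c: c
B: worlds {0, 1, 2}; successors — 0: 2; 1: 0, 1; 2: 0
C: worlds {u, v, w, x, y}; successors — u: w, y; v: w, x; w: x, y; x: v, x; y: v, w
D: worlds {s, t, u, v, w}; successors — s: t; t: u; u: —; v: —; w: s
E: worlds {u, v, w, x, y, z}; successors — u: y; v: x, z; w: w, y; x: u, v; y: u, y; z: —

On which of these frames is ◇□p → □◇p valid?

A

Frame correspondent (Sahlqvist): ∀x ∀y ∀z (Rxy ∧ Rxz → ∃w (Ryw ∧ Rzw)) — i.e. convergence.
A: holds.
B: fails — R10 and R11 but 0 and 1 have no common successor.
C: fails — Ruw and Ruy but w and y have no common successor.
D: fails — Rtu and Rtu but u and u have no common successor.
E: fails — Rvz and Rvz but z and z have no common successor.
Valid on: A.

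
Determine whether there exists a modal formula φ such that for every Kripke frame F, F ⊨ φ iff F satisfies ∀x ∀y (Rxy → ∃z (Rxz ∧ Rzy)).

The condition is density. A defining modal formula is □□q → □q.
Suppose □□q→□q is valid. Take Rxy and set V(q)={w : xR²w}. Then □□q at x, so □q at x, so q at y, i.e. ∃z(Rxz∧Rzy).

Yes, by □□q → □q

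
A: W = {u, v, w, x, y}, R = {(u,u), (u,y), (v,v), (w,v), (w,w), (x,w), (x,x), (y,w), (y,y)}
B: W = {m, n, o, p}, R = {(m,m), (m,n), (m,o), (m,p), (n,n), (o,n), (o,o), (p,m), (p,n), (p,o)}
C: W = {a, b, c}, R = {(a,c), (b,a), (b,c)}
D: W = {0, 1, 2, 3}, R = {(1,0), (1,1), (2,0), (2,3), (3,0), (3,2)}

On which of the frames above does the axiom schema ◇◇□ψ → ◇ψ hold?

Frame correspondent (Sahlqvist): ∀x ∀y (xR²y → ∃w (yRw ∧ xRw)) — i.e. a generalized confluence (Geach) condition.
A: fails — uR²w but no t with wRt and uRt.
B: ✓.
C: fails — bR²c but no w with cRw and bRw.
D: fails — 1R²0 but no w with 0Rw and 1Rw.

B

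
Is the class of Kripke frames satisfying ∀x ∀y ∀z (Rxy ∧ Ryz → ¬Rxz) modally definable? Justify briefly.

Not modally definable

Any modally definable frame class is closed under surjective bounded morphisms.
The 3-cycle (worlds 0,1,2 with 0→1→2→0) is intransitive. Mapping every world to a single reflexive point • is a surjective bounded morphism; the reflexive point is not intransitive (R••∧R•• but R••).
So no modal formula (or set of formulas) defines exactly the intransitive frames.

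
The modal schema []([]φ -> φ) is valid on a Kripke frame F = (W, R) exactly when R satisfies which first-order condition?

Suppose □(□φ→φ) is valid. Take Rxy and set V(φ)={w : Ryw}. Then at y, □φ holds; since □(□φ→φ) at x, □φ→φ at y, so φ at y, i.e. Ryy.

Shift-reflexivity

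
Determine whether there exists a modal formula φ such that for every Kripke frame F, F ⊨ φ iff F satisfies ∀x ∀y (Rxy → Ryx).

Yes — defined by q → □◇q

Yes: it is symmetry, defined by the B schema q → □◇q.
Suppose q→□◇q is valid. Take Rxy and set V(q)={x}. Then q at x, so □◇q at x, so ◇q at y, so some z with Ryz has q; z=x, i.e. Ryx.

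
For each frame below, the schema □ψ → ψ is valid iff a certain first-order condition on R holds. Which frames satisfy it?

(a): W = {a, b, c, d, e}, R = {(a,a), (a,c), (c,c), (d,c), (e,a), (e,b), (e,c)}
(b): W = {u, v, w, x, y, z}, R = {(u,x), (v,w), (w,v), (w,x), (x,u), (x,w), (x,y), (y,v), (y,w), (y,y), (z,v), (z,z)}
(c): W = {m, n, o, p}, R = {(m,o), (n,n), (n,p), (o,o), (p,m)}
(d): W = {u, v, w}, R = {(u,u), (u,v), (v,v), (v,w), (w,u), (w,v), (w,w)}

Frame correspondent (Sahlqvist): ∀x Rxx — i.e. reflexivity.
(a): fails — world b does not see itself.
(b): fails — world u does not see itself.
(c): fails — world m does not see itself.
(d): holds.
Valid on: (d).

(d)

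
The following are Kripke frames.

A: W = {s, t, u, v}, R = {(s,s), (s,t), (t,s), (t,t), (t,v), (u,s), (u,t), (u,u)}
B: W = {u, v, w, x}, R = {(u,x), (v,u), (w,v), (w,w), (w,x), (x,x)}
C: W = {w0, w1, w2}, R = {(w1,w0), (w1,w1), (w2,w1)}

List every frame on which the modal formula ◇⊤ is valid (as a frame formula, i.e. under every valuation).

This is the axiom for seriality; its first-order frame correspondent is ∀x ∃y Rxy.
A: fails — world v has no successor.
B: satisfies the condition.
C: fails — world w0 has no successor.
Valid on: B.

B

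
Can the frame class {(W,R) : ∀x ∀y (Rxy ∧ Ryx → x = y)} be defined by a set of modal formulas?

No — not modally definable

Any modally definable frame class is closed under surjective bounded morphisms.
The 4-cycle (worlds a,b,c,d with a→b→c→d→a) is antisymmetric. Sending even-indexed worlds to • and odd-indexed worlds to ∘ is a surjective bounded morphism onto the two-world frame with •↔∘, which is not antisymmetric.
Hence antisymmetry is not modally definable.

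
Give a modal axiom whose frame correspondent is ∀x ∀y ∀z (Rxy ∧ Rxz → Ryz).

◇p → □◇p

A defining formula is ◇p → □◇p (the 5 axiom).
Suppose ◇p→□◇p is valid. Take Rxy, Rxz and set V(p)={y}. Then ◇p at x, so □◇p at x, so ◇p at z, so some w with Rzw has p; w=y, i.e. Rzy. By symmetry of the argument, Ryz.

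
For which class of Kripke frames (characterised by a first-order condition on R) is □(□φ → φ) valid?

Suppose □(□φ→φ) is valid. Take Rxy and set V(φ)={w : Ryw}. Then at y, □φ holds; since □(□φ→φ) at x, □φ→φ at y, so φ at y, i.e. Ryy.
Conversely, any frame satisfying ∀x ∀y (Rxy → Ryy) validates the schema.
Frame condition: ∀x ∀y (Rxy → Ryy).

shift-reflexivity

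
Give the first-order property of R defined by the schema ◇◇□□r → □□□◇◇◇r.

∀x ∀y ∀z ((xR²y ∧ xR³z) → ∃w (yR²w ∧ zR³w))

This is a Sahlqvist (Geach-type) schema ◇^2□^2r → □^3◇^3r.
Minimal-valuation argument: fix x; take any y with xR^2y and any z with xR^3z. Set V(r) to the set of worlds R-reachable from y in exactly 2 steps. Then □^2r holds at y, so the antecedent holds at x; validity forces ◇^3r at z, giving a w with zR^3w and yR^2w.
First-order correspondent: ∀x ∀y ∀z ((xR²y ∧ xR³z) → ∃w (yR²w ∧ zR³w)).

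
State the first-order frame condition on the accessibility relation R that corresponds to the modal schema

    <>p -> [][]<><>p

forall x forall y forall z ((xRy & x R^2 z) -> exists w (y = w & z R^2 w))

This is a Sahlqvist (Geach-type) schema ◇^1□^0p → □^2◇^2p.
Minimal-valuation argument: fix x; take any y with xR^1y and any z with xR^2z. Set V(p) to the set of worlds R-reachable from y in exactly 0 steps. Then □^0p holds at y, so the antecedent holds at x; validity forces ◇^2p at z, giving a w with zR^2w and yR^0w.
First-order correspondent: forall x forall y forall z ((xRy & x R^2 z) -> exists w (y = w & z R^2 w)).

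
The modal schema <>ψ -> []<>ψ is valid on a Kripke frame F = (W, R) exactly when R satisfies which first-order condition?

The Euclidean property

Suppose ◇ψ→□◇ψ is valid. Take Rxy, Rxz and set V(ψ)={y}. Then ◇ψ at x, so □◇ψ at x, so ◇ψ at z, so some w with Rzw has ψ; w=y, i.e. Rzy. By symmetry of the argument, Ryz.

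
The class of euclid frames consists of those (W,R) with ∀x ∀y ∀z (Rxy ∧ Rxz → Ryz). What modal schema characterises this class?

◇ψ → □◇ψ

A defining formula is ◇ψ → □◇ψ (the 5 axiom).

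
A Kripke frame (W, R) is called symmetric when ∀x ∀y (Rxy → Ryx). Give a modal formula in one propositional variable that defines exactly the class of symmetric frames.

This is symmetry; the standard corresponding axiom is B: q → □◇q.
Suppose q→□◇q is valid. Take Rxy and set V(q)={x}. Then q at x, so □◇q at x, so ◇q at y, so some z with Ryz has q; z=x, i.e. Ryx.

q → □◇q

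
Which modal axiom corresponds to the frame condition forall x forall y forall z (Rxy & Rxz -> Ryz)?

A defining formula is ◇ψ → □◇ψ (the 5 axiom).
Suppose ◇ψ→□◇ψ is valid. Take Rxy, Rxz and set V(ψ)={y}. Then ◇ψ at x, so □◇ψ at x, so ◇ψ at z, so some w with Rzw has ψ; w=y, i.e. Rzy. By symmetry of the argument, Ryz.

◇ψ → □◇ψ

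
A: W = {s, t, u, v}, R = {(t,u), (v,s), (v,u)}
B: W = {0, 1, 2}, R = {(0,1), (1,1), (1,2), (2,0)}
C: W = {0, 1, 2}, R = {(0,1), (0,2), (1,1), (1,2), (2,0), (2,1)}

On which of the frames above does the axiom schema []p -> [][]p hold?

Frame correspondent (Sahlqvist): forall x forall y forall z (Rxy & Ryz -> Rxz) — i.e. transitivity.
A: ✓.
B: fails — R12 and R20 but not R10.
C: fails — R02 and R20 but not R00.

A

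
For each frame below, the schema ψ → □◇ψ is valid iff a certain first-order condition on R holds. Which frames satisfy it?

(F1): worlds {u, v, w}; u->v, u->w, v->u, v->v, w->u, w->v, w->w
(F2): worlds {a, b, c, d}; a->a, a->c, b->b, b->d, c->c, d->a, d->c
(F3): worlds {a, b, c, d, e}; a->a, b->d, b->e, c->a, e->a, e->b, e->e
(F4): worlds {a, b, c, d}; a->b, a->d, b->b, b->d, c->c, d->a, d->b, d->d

The schema corresponds to symmetry: ∀x ∀y (Rxy → Ryx).
(F1): fails — Rwv but not Rvw.
(F2): fails — Rdc but not Rcd.
(F3): fails — Rea but not Rae.
(F4): fails — Rab but not Rba.
Valid on no frame.

none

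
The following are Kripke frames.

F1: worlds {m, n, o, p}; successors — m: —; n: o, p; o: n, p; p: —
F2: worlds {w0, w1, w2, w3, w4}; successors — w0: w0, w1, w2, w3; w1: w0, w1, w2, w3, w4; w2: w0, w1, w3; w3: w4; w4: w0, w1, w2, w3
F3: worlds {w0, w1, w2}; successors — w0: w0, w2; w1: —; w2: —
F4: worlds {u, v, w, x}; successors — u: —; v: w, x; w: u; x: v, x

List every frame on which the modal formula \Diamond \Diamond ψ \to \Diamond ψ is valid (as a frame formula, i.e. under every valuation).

This is the axiom for transitivity; its first-order frame correspondent is \forall x \forall y \forall z (Rxy \wedge Ryz \to Rxz).
F1: fails — Rno and Ron but not Rnn.
F2: fails — Rw4w1 and Rw1w4 but not Rw4w4.
F3: holds.
F4: fails — Rvw and Rwu but not Rvu.
Valid on: F3.

F3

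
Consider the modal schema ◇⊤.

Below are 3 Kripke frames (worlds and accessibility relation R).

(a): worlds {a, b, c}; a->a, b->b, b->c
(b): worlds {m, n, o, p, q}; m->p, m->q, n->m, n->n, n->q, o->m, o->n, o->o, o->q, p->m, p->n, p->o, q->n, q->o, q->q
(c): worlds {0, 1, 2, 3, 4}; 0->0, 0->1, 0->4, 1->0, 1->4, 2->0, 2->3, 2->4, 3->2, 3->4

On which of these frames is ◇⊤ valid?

The schema corresponds to seriality: ∀x ∃y Rxy.
(a): fails — world c has no successor.
(b): ✓.
(c): fails — world 4 has no successor.

(b)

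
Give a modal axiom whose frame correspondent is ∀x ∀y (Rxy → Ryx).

p → □◇p

This is symmetry; the standard corresponding axiom is B: p → □◇p.
Suppose p→□◇p is valid. Take Rxy and set V(p)={x}. Then p at x, so □◇p at x, so ◇p at y, so some z with Ryz has p; z=x, i.e. Ryx.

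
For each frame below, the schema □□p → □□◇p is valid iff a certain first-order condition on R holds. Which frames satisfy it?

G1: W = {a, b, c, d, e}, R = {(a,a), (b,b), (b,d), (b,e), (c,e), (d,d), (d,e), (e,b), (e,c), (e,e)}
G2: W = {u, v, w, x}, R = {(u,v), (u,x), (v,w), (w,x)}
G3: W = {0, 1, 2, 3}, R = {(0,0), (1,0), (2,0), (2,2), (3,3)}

G1, G3

This is the axiom for a generalized confluence (Geach) condition; its first-order frame correspondent is ∀x ∀z (xR²z → ∃w (xR²w ∧ zRw)).
G1: condition met.
G2: fails — uR²w but no t with uR²t and wRt.
G3: condition met.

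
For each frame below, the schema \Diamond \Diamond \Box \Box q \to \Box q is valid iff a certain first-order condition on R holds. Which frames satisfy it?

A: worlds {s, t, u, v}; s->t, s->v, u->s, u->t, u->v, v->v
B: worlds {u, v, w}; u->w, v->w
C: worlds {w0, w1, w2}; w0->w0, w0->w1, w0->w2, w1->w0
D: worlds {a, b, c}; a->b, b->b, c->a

Frame correspondent (Sahlqvist): \forall x \forall y \forall z ((x R^2 y \wedge xRz) \to \exists w (y R^2 w \wedge z = w)) — i.e. a generalized confluence (Geach) condition.
A: fails — sR²v, sRt but no w with vR²w and t=w.
B: ✓.
C: fails — w0R²w2, w0Rw0 but no w with w2R²w and w0=w.
D: fails — cR²b, cRa but no w with bR²w and a=w.

B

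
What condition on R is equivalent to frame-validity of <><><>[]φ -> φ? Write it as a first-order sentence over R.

This is a Sahlqvist (Geach-type) schema ◇^3□^1φ → □^0◇^0φ.
Minimal-valuation argument: fix x; take any y with xR^3y and any z with xR^0z. Set V(φ) to the set of worlds R-reachable from y in exactly 1 step. Then □^1φ holds at y, so the antecedent holds at x; validity forces ◇^0φ at z, giving a w with zR^0w and yR^1w.
First-order correspondent: forall x forall y (x R^3 y -> exists w (yRw & x = w)).

forall x forall y (x R^3 y -> exists w (yRw & x = w))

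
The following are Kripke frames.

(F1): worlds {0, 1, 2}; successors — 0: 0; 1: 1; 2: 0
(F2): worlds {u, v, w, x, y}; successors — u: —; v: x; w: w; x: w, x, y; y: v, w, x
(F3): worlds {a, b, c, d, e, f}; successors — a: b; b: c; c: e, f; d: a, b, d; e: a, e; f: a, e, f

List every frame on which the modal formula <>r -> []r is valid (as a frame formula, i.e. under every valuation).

(F1)

Frame correspondent (Sahlqvist): forall x forall y forall z (Rxy & Rxz -> y = z) — i.e. partial functionality.
(F1): condition met.
(F2): fails — x sees both w and x.
(F3): fails — c sees both e and f.
Valid on: (F1).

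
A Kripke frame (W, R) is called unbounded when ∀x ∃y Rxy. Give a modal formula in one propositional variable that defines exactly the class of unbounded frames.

□ψ → ◇ψ

A defining formula is □ψ → ◇ψ (the D axiom).
Suppose □ψ→◇ψ is valid. At any x set V(ψ)=W. Then □ψ at x, so ◇ψ at x, so x has a successor.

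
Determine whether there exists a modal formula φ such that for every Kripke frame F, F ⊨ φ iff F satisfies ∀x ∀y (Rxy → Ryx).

Yes: it is symmetry, defined by the B schema p → □◇p.
Suppose p→□◇p is valid. Take Rxy and set V(p)={x}. Then p at x, so □◇p at x, so ◇p at y, so some z with Ryz has p; z=x, i.e. Ryx.

Yes, by p → □◇p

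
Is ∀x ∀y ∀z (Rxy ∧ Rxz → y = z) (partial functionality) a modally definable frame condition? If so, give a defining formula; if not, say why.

This is a Sahlqvist condition; the CD axiom ◇r → □r defines it.
Suppose ◇r→□r is valid. Take Rxy, Rxz and set V(r)={y}. Then ◇r at x, so □r at x, so r at z, i.e. z=y.

Yes — defined by ◇r → □r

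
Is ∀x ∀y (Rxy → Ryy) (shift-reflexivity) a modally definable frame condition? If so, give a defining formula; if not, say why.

Yes — defined by □(□p → p)

Yes: it is shift-reflexivity, defined by the T□ schema □(□p → p).
Suppose □(□p→p) is valid. Take Rxy and set V(p)={w : Ryw}. Then at y, □p holds; since □(□p→p) at x, □p→p at y, so p at y, i.e. Ryy.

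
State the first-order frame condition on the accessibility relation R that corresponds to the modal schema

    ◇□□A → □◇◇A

This is a Sahlqvist (Geach-type) schema ◇^1□^2A → □^1◇^2A.
Minimal-valuation argument: fix x; take any y with xR^1y and any z with xR^1z. Set V(A) to the set of worlds R-reachable from y in exactly 2 steps. Then □^2A holds at y, so the antecedent holds at x; validity forces ◇^2A at z, giving a w with zR^2w and yR^2w.
First-order correspondent: ∀x ∀y ∀z ((xRy ∧ xRz) → ∃w (yR²w ∧ zR²w)).

∀x ∀y ∀z ((xRy ∧ xRz) → ∃w (yR²w ∧ zR²w))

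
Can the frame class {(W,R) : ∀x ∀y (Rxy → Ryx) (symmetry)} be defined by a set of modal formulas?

The condition is symmetry. A defining modal formula is p → □◇p.
Suppose p→□◇p is valid. Take Rxy and set V(p)={x}. Then p at x, so □◇p at x, so ◇p at y, so some z with Ryz has p; z=x, i.e. Ryx.

Definable; p → □◇p defines it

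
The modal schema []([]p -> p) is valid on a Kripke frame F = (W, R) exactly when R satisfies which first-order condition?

Suppose □(□p→p) is valid. Take Rxy and set V(p)={w : Ryw}. Then at y, □p holds; since □(□p→p) at x, □p→p at y, so p at y, i.e. Ryy.
Conversely, on a frame with shift-reflexivity the schema holds at every world under every valuation.
Frame condition: forall x forall y (Rxy -> Ryy).

shift-reflexivity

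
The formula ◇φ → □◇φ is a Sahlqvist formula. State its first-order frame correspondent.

the Euclidean property: ∀x ∀y ∀z (Rxy ∧ Rxz → Ryz)

This is the 5 axiom.
It corresponds to the Euclidean property: ∀x ∀y ∀z (Rxy ∧ Rxz → Ryz).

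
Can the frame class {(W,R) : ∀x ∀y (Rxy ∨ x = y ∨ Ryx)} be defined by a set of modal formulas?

No

Any modally definable frame class is closed under disjoint unions.
Take 4 disjoint single-world reflexive frames: each is trivially connected, but their disjoint union has 4 worlds with no edge between distinct components, so it is not connected.
So the class is not modally definable.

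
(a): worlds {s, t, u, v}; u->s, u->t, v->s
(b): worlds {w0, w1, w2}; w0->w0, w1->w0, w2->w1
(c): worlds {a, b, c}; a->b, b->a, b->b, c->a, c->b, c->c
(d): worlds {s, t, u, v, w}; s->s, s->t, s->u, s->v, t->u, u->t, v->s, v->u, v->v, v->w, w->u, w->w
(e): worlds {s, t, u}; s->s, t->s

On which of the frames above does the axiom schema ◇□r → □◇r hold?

(b), (c), (e)

Frame correspondent (Sahlqvist): ∀x ∀y ∀z (Rxy ∧ Rxz → ∃w (Ryw ∧ Rzw)) — i.e. convergence.
(a): fails — Rus and Rus but s and s have no common successor.
(b): satisfies the condition.
(c): satisfies the condition.
(d): fails — Rsv and Rsu but v and u have no common successor.
(e): satisfies the condition.
Valid on: (b), (c), (e).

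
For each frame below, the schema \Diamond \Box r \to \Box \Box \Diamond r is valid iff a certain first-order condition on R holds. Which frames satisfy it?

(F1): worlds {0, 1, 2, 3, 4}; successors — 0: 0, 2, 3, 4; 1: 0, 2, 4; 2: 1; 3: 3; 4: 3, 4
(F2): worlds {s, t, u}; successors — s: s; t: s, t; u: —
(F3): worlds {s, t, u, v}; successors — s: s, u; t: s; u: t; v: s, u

This is the axiom for a generalized confluence (Geach) condition; its first-order frame correspondent is \forall x \forall y \forall z ((xRy \wedge x R^2 z) \to \exists w (yRw \wedge zRw)).
(F1): fails — 0R0, 0R²2 but no w with 0Rw and 2Rw.
(F2): condition met.
(F3): fails — sRs, sR²u but no w with sRw and uRw.

(F2)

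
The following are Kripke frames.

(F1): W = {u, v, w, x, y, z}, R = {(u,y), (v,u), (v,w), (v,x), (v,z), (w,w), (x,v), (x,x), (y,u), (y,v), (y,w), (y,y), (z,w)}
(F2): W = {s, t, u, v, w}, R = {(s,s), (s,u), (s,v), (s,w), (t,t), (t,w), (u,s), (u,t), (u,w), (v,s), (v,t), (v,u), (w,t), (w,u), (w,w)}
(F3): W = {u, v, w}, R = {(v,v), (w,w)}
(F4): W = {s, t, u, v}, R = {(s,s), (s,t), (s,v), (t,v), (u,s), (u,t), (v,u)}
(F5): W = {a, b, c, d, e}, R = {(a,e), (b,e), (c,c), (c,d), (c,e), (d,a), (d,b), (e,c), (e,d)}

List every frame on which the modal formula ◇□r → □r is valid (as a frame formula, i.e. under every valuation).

This is the axiom for the Euclidean property; its first-order frame correspondent is ∀x ∀y ∀z (Rxy ∧ Rxz → Ryz).
(F1): fails — Rvz and Rvz but not Rzz.
(F2): fails — Rsv and Rsv but not Rvv.
(F3): holds.
(F4): fails — Rsv and Rsv but not Rvv.
(F5): fails — Rae and Rae but not Ree.

(F3)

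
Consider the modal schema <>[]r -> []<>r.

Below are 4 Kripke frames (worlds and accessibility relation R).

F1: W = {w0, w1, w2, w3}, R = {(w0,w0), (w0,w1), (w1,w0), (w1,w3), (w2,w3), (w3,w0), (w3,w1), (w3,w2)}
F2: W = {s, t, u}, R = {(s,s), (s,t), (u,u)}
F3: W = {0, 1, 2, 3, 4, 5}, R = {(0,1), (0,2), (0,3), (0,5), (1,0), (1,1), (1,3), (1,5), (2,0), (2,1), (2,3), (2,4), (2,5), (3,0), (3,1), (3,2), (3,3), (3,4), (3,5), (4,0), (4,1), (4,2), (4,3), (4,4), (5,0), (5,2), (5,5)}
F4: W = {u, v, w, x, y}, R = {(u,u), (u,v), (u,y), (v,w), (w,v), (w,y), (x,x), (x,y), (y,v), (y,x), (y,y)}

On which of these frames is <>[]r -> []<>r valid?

This is the axiom for convergence; its first-order frame correspondent is forall x forall y forall z (Rxy & Rxz -> exists w (Ryw & Rzw)).
F1: fails — Rw3w0 and Rw3w2 but w0 and w2 have no common successor.
F2: fails — Rss and Rst but s and t have no common successor.
F3: condition met.
F4: fails — Ruv and Ruu but v and u have no common successor.
Valid on: F3.

F3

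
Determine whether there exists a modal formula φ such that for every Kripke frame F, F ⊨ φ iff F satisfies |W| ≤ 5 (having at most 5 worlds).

No

If a class were modally definable it would be closed under disjoint unions (Goldblatt–Thomason).
Any modal formula valid on each of 6 disjoint one-world frames is valid on their disjoint union (validity is preserved under disjoint unions). Each one-world frame has |W|=1≤5, but the union has |W|=6.
So the class is not modally definable.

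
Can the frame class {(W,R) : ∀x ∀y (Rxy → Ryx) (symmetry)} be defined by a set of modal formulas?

Definable; p → □◇p defines it

This is a Sahlqvist condition; the B axiom p → □◇p defines it.
Suppose p→□◇p is valid. Take Rxy and set V(p)={x}. Then p at x, so □◇p at x, so ◇p at y, so some z with Ryz has p; z=x, i.e. Ryx.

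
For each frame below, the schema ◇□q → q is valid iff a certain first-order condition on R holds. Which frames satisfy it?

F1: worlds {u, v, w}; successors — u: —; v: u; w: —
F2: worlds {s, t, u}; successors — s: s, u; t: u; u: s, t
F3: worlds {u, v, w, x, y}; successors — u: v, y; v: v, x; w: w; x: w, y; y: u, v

This is the axiom for symmetry; its first-order frame correspondent is ∀x ∀y (Rxy → Ryx).
F1: fails — Rvu but not Ruv.
F2: holds.
F3: fails — Ruv but not Rvu.
Valid on: F2.

F2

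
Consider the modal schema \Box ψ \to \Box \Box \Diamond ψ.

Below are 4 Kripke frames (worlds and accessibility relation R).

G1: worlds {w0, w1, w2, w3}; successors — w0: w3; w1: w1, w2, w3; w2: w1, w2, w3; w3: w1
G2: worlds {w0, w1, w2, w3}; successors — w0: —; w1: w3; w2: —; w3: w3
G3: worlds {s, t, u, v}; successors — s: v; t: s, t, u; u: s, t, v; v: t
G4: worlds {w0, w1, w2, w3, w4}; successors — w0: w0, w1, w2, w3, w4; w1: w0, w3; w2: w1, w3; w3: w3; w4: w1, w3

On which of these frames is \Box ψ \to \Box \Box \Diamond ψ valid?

The schema corresponds to a generalized confluence (Geach) condition: \forall x \forall z (x R^2 z \to \exists w (xRw \wedge zRw)).
G1: holds.
G2: holds.
G3: fails — sR²t but no w with sRw and tRw.
G4: holds.
Valid on: G1, G2, G4.

G1, G2, G4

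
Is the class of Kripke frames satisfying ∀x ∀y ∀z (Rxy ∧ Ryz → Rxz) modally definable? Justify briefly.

This is a Sahlqvist condition; the 4 axiom □r → □□r defines it.

Definable; □r → □□r defines it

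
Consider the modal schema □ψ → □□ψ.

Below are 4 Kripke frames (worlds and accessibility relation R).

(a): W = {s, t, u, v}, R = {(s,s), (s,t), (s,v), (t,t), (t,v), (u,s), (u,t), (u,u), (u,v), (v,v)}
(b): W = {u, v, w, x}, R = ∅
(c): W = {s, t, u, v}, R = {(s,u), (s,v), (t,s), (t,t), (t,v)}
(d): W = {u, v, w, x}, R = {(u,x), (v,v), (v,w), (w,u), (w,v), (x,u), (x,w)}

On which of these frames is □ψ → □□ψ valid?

The schema corresponds to transitivity: ∀x ∀y ∀z (Rxy ∧ Ryz → Rxz).
(a): satisfies the condition.
(b): satisfies the condition.
(c): fails — Rts and Rsu but not Rtu.
(d): fails — Rxw and Rwv but not Rxv.
Valid on: (a), (b).

(a), (b)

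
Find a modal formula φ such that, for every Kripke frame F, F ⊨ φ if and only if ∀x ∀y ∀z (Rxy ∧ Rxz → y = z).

◇p → □p

The condition is partial functionality. The CD schema ◇p → □p defines it.
Suppose ◇p→□p is valid. Take Rxy, Rxz and set V(p)={y}. Then ◇p at x, so □p at x, so p at z, i.e. z=y.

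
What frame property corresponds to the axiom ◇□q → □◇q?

convergence

Suppose ◇□q→□◇q is valid. Take Rxy, Rxz and set V(q)={w : Ryw}. Then □q at y so ◇□q at x, so □◇q at x, so ◇q at z, giving w with Rzw and Ryw.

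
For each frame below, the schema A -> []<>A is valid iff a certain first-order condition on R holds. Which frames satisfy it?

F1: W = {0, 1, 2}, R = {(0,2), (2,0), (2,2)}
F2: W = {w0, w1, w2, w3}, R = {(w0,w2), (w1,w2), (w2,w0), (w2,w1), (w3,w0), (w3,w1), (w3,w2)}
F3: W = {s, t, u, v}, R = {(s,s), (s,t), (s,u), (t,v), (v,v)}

The schema corresponds to symmetry: forall x forall y (Rxy -> Ryx).
F1: holds.
F2: fails — Rw3w1 but not Rw1w3.
F3: fails — Rtv but not Rvt.
Valid on: F1.

F1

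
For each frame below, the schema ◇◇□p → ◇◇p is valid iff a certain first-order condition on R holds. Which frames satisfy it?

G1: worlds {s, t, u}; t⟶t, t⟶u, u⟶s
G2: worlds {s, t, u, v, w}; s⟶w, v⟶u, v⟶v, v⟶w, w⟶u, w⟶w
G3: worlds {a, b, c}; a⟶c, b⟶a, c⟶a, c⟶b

This is the axiom for a generalized confluence (Geach) condition; its first-order frame correspondent is ∀x ∀y (xR²y → ∃w (yRw ∧ xR²w)).
G1: fails — tR²s but no w with sRw and tR²w.
G2: fails — sR²u but no w* with uRw* and sR²w*.
G3: fails — aR²a but no w with aRw and aR²w.
Valid on no frame.

none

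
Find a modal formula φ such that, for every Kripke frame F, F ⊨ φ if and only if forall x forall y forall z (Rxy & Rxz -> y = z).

A defining formula is ◇q → □q (the CD axiom).
Suppose ◇q→□q is valid. Take Rxy, Rxz and set V(q)={y}. Then ◇q at x, so □q at x, so q at z, i.e. z=y.

◇q → □q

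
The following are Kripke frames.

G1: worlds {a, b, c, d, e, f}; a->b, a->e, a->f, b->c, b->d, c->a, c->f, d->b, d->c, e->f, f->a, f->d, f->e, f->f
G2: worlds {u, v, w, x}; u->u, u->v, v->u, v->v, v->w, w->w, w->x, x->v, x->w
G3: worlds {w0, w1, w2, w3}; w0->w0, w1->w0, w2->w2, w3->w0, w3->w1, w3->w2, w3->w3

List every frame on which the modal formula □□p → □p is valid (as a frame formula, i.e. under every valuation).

The schema corresponds to density: ∀x ∀y (Rxy → ∃z (Rxz ∧ Rzy)).
G1: fails — Rab but no z with Raz and Rzb.
G2: satisfies the condition.
G3: satisfies the condition.

G2, G3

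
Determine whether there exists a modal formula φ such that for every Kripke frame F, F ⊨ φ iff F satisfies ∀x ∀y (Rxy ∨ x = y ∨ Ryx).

If a class were modally definable it would be closed under disjoint unions (Goldblatt–Thomason).
Take 2 disjoint single-world reflexive frames: each is trivially connected, but their disjoint union has 2 worlds with no edge between distinct components, so it is not connected.
So no modal formula (or set of formulas) defines exactly the connected frames.

Not modally definable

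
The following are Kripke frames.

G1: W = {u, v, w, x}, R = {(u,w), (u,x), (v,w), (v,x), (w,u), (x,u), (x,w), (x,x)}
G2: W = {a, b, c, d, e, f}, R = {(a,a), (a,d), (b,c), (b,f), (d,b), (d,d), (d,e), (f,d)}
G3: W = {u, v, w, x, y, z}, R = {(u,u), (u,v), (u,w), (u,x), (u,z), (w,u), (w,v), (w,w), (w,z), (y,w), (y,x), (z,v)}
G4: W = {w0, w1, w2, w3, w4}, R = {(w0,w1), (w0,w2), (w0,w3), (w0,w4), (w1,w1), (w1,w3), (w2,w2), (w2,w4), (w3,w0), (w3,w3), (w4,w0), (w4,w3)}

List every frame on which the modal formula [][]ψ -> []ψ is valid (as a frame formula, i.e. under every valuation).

G4

Frame correspondent (Sahlqvist): forall x forall y (Rxy -> exists z (Rxz & Rzy)) — i.e. density.
G1: fails — Rwu but no z with Rwz and Rzu.
G2: fails — Rbc but no z with Rbz and Rzc.
G3: fails — Ryx but no t with Ryt and Rtx.
G4: condition met.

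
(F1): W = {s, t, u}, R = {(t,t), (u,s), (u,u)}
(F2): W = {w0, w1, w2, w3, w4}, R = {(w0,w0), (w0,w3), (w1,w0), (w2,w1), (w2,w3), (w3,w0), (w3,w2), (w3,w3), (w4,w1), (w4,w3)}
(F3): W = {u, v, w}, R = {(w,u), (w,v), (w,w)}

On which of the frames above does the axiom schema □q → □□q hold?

(F1), (F3)

This is the axiom for transitivity; its first-order frame correspondent is ∀x ∀y ∀z (Rxy ∧ Ryz → Rxz).
(F1): holds.
(F2): fails — Rw1w0 and Rw0w3 but not Rw1w3.
(F3): holds.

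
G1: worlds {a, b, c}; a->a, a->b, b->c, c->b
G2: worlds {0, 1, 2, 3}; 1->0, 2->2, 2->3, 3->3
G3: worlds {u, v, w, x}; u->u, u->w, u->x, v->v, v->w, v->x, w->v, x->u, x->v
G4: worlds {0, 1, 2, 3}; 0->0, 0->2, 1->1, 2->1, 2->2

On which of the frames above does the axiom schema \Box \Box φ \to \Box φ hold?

G3, G4

This is the axiom for density; its first-order frame correspondent is \forall x \forall y (Rxy \to \exists z (Rxz \wedge Rzy)).
G1: fails — Rbc but no z with Rbz and Rzc.
G2: fails — R10 but no z with R1z and Rz0.
G3: ✓.
G4: ✓.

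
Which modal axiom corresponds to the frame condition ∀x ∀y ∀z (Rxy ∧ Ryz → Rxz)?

□r → □□r

This is transitivity; the standard corresponding axiom is 4: □r → □□r.
Suppose □r→□□r is valid. Take Rxy, Ryz and set V(r)={w : Rxw}. Then □r at x, so □□r at x, so □r at y, so r at z, i.e. Rxz.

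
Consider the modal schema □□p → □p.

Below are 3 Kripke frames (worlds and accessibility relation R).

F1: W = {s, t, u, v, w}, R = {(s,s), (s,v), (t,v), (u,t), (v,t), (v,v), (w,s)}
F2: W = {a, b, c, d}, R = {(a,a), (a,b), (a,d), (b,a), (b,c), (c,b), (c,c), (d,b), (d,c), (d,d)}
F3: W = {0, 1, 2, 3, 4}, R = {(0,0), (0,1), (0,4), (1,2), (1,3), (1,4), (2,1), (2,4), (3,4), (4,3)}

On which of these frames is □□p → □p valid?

This is the axiom for density; its first-order frame correspondent is ∀x ∀y (Rxy → ∃z (Rxz ∧ Rzy)).
F1: fails — Rut but no z with Ruz and Rzt.
F2: satisfies the condition.
F3: fails — R34 but no z with R3z and Rz4.

F2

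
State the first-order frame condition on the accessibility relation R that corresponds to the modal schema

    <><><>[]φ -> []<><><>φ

forall x forall y forall z ((x R^3 y & xRz) -> exists w (yRw & z R^3 w))

This is a Sahlqvist (Geach-type) schema ◇^3□^1φ → □^1◇^3φ.
Minimal-valuation argument: fix x; take any y with xR^3y and any z with xR^1z. Set V(φ) to the set of worlds R-reachable from y in exactly 1 step. Then □^1φ holds at y, so the antecedent holds at x; validity forces ◇^3φ at z, giving a w with zR^3w and yR^1w.
First-order correspondent: forall x forall y forall z ((x R^3 y & xRz) -> exists w (yRw & z R^3 w)).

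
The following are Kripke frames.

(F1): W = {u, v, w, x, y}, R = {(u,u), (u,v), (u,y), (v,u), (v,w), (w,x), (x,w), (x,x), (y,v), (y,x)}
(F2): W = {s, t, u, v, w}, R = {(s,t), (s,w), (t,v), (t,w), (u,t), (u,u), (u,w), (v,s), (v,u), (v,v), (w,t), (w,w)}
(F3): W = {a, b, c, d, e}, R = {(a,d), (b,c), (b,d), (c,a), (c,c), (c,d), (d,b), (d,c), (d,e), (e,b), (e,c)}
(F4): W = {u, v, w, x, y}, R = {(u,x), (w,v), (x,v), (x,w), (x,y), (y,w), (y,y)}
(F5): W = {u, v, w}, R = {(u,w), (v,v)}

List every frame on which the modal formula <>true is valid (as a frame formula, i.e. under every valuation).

(F1), (F2), (F3)

Frame correspondent (Sahlqvist): forall x exists y Rxy — i.e. seriality.
(F1): condition met.
(F2): condition met.
(F3): condition met.
(F4): fails — world v has no successor.
(F5): fails — world w has no successor.
Valid on: (F1), (F2), (F3).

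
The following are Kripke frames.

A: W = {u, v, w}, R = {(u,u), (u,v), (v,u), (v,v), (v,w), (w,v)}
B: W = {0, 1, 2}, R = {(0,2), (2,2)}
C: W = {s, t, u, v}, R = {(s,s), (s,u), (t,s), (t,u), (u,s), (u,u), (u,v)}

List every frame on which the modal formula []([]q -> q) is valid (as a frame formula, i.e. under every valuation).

This is the axiom for shift-reflexivity; its first-order frame correspondent is forall x forall y (Rxy -> Ryy).
A: fails — Rvw but not Rww.
B: condition met.
C: fails — Ruv but not Rvv.

B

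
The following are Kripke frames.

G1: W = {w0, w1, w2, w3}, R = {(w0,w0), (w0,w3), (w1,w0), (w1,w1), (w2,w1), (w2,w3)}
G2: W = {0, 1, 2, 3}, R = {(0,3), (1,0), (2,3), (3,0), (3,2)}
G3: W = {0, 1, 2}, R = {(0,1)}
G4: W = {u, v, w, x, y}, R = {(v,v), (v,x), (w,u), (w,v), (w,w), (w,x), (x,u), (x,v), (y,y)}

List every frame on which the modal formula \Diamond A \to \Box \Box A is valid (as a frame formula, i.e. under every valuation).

The schema corresponds to a generalized confluence (Geach) condition: \forall x \forall y \forall z ((xRy \wedge x R^2 z) \to \exists w (y = w \wedge z = w)).
G1: fails — w0Rw0, w0R²w3 but w0 ≠ w3.
G2: fails — 0R3, 0R²0 but 3 ≠ 0.
G3: holds.
G4: fails — vRv, vR²u but v ≠ u.
Valid on: G3.

G3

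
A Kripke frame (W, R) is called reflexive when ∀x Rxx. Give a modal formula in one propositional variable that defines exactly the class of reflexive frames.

□p → p

A defining formula is □p → p (the T axiom).
Suppose □p→p is valid. At any x set V(p)={w : Rxw}. Then □p holds at x, so p holds at x, i.e. Rxx.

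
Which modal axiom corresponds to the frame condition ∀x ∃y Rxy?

□p → ◇p

This is seriality; the standard corresponding axiom is D: □p → ◇p.
Suppose □p→◇p is valid. At any x set V(p)=W. Then □p at x, so ◇p at x, so x has a successor.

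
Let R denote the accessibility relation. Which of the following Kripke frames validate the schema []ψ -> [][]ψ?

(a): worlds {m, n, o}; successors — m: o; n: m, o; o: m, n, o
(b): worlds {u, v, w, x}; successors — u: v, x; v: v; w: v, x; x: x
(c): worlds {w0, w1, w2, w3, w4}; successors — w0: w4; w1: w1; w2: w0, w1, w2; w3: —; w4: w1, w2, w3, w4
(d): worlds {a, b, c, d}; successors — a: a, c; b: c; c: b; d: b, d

Frame correspondent (Sahlqvist): forall x forall y forall z (Rxy & Ryz -> Rxz) — i.e. transitivity.
(a): fails — Rno and Ron but not Rnn.
(b): condition met.
(c): fails — Rw0w4 and Rw4w1 but not Rw0w1.
(d): fails — Rbc and Rcb but not Rbb.

(b)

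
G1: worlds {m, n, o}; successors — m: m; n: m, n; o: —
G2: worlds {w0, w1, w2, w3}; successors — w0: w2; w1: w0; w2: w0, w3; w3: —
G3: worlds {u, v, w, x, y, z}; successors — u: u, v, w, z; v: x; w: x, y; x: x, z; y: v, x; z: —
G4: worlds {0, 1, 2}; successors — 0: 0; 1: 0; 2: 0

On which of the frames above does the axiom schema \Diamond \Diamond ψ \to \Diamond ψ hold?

Frame correspondent (Sahlqvist): \forall x \forall y \forall z (Rxy \wedge Ryz \to Rxz) — i.e. transitivity.
G1: holds.
G2: fails — Rw0w2 and Rw2w0 but not Rw0w0.
G3: fails — Ruv and Rvx but not Rux.
G4: holds.

G1, G4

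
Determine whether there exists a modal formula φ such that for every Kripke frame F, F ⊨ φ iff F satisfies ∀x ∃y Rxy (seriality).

The condition is seriality. A defining modal formula is □p → ◇p.

Yes — defined by □p → ◇p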